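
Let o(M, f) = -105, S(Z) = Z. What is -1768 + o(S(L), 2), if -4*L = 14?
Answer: -1873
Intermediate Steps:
L = -7/2 (L = -1/4*14 = -7/2 ≈ -3.5000)
-1768 + o(S(L), 2) = -1768 - 105 = -1873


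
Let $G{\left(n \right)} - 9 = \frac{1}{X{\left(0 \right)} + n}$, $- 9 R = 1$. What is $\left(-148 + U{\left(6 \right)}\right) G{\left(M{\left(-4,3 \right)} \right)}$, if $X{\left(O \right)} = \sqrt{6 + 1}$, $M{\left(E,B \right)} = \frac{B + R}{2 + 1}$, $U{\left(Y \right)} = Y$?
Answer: $- \frac{5558022}{4427} - \frac{103518 \sqrt{7}}{4427} \approx -1317.3$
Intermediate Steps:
$R = - \frac{1}{9}$ ($R = \left(- \frac{1}{9}\right) 1 = - \frac{1}{9} \approx -0.11111$)
$M{\left(E,B \right)} = - \frac{1}{27} + \frac{B}{3}$ ($M{\left(E,B \right)} = \frac{B - \frac{1}{9}}{2 + 1} = \frac{- \frac{1}{9} + B}{3} = \left(- \frac{1}{9} + B\right) \frac{1}{3} = - \frac{1}{27} + \frac{B}{3}$)
$X{\left(O \right)} = \sqrt{7}$
$G{\left(n \right)} = 9 + \frac{1}{n + \sqrt{7}}$ ($G{\left(n \right)} = 9 + \frac{1}{\sqrt{7} + n} = 9 + \frac{1}{n + \sqrt{7}}$)
$\left(-148 + U{\left(6 \right)}\right) G{\left(M{\left(-4,3 \right)} \right)} = \left(-148 + 6\right) \frac{1 + 9 \left(- \frac{1}{27} + \frac{1}{3} \cdot 3\right) + 9 \sqrt{7}}{\left(- \frac{1}{27} + \frac{1}{3} \cdot 3\right) + \sqrt{7}} = - 142 \frac{1 + 9 \left(- \frac{1}{27} + 1\right) + 9 \sqrt{7}}{\left(- \frac{1}{27} + 1\right) + \sqrt{7}} = - 142 \frac{1 + 9 \cdot \frac{26}{27} + 9 \sqrt{7}}{\frac{26}{27} + \sqrt{7}} = - 142 \frac{1 + \frac{26}{3} + 9 \sqrt{7}}{\frac{26}{27} + \sqrt{7}} = - 142 \frac{\frac{29}{3} + 9 \sqrt{7}}{\frac{26}{27} + \sqrt{7}} = - \frac{142 \left(\frac{29}{3} + 9 \sqrt{7}\right)}{\frac{26}{27} + \sqrt{7}}$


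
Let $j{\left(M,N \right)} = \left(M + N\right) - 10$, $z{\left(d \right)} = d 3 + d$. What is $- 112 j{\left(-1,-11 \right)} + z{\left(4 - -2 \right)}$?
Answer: $2488$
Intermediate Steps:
$z{\left(d \right)} = 4 d$ ($z{\left(d \right)} = 3 d + d = 4 d$)
$j{\left(M,N \right)} = -10 + M + N$
$- 112 j{\left(-1,-11 \right)} + z{\left(4 - -2 \right)} = - 112 \left(-10 - 1 - 11\right) + 4 \left(4 - -2\right) = \left(-112\right) \left(-22\right) + 4 \left(4 + 2\right) = 2464 + 4 \cdot 6 = 2464 + 24 = 2488$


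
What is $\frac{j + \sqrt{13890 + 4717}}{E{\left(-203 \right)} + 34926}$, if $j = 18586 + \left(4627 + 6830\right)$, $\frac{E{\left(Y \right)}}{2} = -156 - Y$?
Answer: $\frac{30043}{35020} + \frac{\sqrt{18607}}{35020} \approx 0.86178$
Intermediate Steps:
$E{\left(Y \right)} = -312 - 2 Y$ ($E{\left(Y \right)} = 2 \left(-156 - Y\right) = -312 - 2 Y$)
$j = 30043$ ($j = 18586 + 11457 = 30043$)
$\frac{j + \sqrt{13890 + 4717}}{E{\left(-203 \right)} + 34926} = \frac{30043 + \sqrt{13890 + 4717}}{\left(-312 - -406\right) + 34926} = \frac{30043 + \sqrt{18607}}{\left(-312 + 406\right) + 34926} = \frac{30043 + \sqrt{18607}}{94 + 34926} = \frac{30043 + \sqrt{18607}}{35020} = \left(30043 + \sqrt{18607}\right) \frac{1}{35020} = \frac{30043}{35020} + \frac{\sqrt{18607}}{35020}$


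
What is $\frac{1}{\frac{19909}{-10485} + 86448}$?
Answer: $\frac{10485}{906387371} \approx 1.1568 \cdot 10^{-5}$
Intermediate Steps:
$\frac{1}{\frac{19909}{-10485} + 86448} = \frac{1}{19909 \left(- \frac{1}{10485}\right) + 86448} = \frac{1}{- \frac{19909}{10485} + 86448} = \frac{1}{\frac{906387371}{10485}} = \frac{10485}{906387371}$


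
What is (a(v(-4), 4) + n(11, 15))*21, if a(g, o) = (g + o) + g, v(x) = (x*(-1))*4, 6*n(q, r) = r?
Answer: 1617/2 ≈ 808.50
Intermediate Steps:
n(q, r) = r/6
v(x) = -4*x (v(x) = -x*4 = -4*x)
a(g, o) = o + 2*g
(a(v(-4), 4) + n(11, 15))*21 = ((4 + 2*(-4*(-4))) + (⅙)*15)*21 = ((4 + 2*16) + 5/2)*21 = ((4 + 32) + 5/2)*21 = (36 + 5/2)*21 = (77/2)*21 = 1617/2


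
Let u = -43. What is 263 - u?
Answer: 306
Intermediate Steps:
263 - u = 263 - 1*(-43) = 263 + 43 = 306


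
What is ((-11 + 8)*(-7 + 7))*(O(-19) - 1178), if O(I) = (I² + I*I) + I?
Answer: 0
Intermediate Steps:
O(I) = I + 2*I² (O(I) = (I² + I²) + I = 2*I² + I = I + 2*I²)
((-11 + 8)*(-7 + 7))*(O(-19) - 1178) = ((-11 + 8)*(-7 + 7))*(-19*(1 + 2*(-19)) - 1178) = (-3*0)*(-19*(1 - 38) - 1178) = 0*(-19*(-37) - 1178) = 0*(703 - 1178) = 0*(-475) = 0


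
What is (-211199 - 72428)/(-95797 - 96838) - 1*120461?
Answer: -23204721108/192635 ≈ -1.2046e+5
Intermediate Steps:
(-211199 - 72428)/(-95797 - 96838) - 1*120461 = -283627/(-192635) - 120461 = -283627*(-1/192635) - 120461 = 283627/192635 - 120461 = -23204721108/192635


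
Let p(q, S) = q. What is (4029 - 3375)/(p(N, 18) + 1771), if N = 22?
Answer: 654/1793 ≈ 0.36475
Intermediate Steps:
(4029 - 3375)/(p(N, 18) + 1771) = (4029 - 3375)/(22 + 1771) = 654/1793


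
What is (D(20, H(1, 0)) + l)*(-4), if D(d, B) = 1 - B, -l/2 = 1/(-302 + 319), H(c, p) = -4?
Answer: -332/17 ≈ -19.529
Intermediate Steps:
l = -2/17 (l = -2/(-302 + 319) = -2/17 ≈ -0.11765)
(D(20, H(1, 0)) + l)*(-4) = ((1 - 1*(-4)) - 2/17)*(-4) = ((1 + 4) - 2/17)*(-4) = (5 - 2/17)*(-4) = (83/17)*(-4) = -332/17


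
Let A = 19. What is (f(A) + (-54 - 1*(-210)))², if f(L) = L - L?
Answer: 24336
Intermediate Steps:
f(L) = 0
(f(A) + (-54 - 1*(-210)))² = (0 + (-54 - 1*(-210)))² = (0 + (-54 + 210))² = (0 + 156)² = 156² = 24336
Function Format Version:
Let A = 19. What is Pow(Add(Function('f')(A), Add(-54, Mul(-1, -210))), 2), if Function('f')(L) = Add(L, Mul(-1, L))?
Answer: 24336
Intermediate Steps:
Function('f')(L) = 0
Pow(Add(Function('f')(A), Add(-54, Mul(-1, -210))), 2) = Pow(Add(0, Add(-54, Mul(-1, -210))), 2) = Pow(Add(0, Add(-54, 210)), 2) = Pow(Add(0, 156), 2) = Pow(156, 2) = 24336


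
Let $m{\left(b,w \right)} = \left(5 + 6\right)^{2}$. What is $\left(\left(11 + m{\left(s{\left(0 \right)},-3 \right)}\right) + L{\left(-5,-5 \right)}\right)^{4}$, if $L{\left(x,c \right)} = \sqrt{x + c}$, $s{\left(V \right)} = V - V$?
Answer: $\left(132 + i \sqrt{10}\right)^{4} \approx 3.0255 \cdot 10^{8} + 2.9076 \cdot 10^{7} i$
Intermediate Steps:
$s{\left(V \right)} = 0$
$L{\left(x,c \right)} = \sqrt{c + x}$
$m{\left(b,w \right)} = 121$ ($m{\left(b,w \right)} = 11^{2} = 121$)
$\left(\left(11 + m{\left(s{\left(0 \right)},-3 \right)}\right) + L{\left(-5,-5 \right)}\right)^{4} = \left(\left(11 + 121\right) + \sqrt{-5 - 5}\right)^{4} = \left(132 + \sqrt{-10}\right)^{4} = \left(132 + i \sqrt{10}\right)^{4}$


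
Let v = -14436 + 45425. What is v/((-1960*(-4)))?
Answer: 4427/1120 ≈ 3.9527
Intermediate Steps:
v = 30989
v/((-1960*(-4))) = 30989/((-1960*(-4))) = 30989/7840 = 30989*(1/7840) = 4427/1120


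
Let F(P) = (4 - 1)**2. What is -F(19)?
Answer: -9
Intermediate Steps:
F(P) = 9 (F(P) = 3**2 = 9)
-F(19) = -1*9 = -9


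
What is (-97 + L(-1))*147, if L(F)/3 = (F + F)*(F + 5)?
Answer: -17787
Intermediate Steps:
L(F) = 6*F*(5 + F) (L(F) = 3*((F + F)*(F + 5)) = 3*((2*F)*(5 + F)) = 3*(2*F*(5 + F)) = 6*F*(5 + F))
(-97 + L(-1))*147 = (-97 + 6*(-1)*(5 - 1))*147 = (-97 + 6*(-1)*4)*147 = (-97 - 24)*147 = -121*147 = -17787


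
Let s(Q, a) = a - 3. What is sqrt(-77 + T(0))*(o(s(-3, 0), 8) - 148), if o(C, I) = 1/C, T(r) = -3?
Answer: -1780*I*sqrt(5)/3 ≈ -1326.7*I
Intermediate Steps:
s(Q, a) = -3 + a
sqrt(-77 + T(0))*(o(s(-3, 0), 8) - 148) = sqrt(-77 - 3)*(1/(-3 + 0) - 148) = sqrt(-80)*(1/(-3) - 148) = (4*I*sqrt(5))*(-1/3 - 148) = (4*I*sqrt(5))*(-445/3) = -1780*I*sqrt(5)/3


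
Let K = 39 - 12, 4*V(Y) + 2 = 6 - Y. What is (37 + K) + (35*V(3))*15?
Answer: 781/4 ≈ 195.25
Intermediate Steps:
V(Y) = 1 - Y/4 (V(Y) = -½ + (6 - Y)/4 = -½ + (3/2 - Y/4) = 1 - Y/4)
K = 27
(37 + K) + (35*V(3))*15 = (37 + 27) + (35*(1 - ¼*3))*15 = 64 + (35*(1 - ¾))*15 = 64 + (35*(¼))*15 = 64 + (35/4)*15 = 64 + 525/4 = 781/4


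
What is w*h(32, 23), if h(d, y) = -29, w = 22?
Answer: -638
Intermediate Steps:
w*h(32, 23) = 22*(-29) = -638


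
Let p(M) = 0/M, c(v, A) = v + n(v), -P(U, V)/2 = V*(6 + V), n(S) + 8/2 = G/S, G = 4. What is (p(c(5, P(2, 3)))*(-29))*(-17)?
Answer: 0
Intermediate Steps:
n(S) = -4 + 4/S
P(U, V) = -2*V*(6 + V)
c(v, A) = -4 + v + 4/v (c(v, A) = v + (-4 + 4/v) = -4 + v + 4/v)
p(M) = 0
(p(c(5, P(2, 3)))*(-29))*(-17) = (0*(-29))*(-17) = 0*(-17) = 0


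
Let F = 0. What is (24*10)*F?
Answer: 0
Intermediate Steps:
(24*10)*F = (24*10)*0 = 240*0 = 0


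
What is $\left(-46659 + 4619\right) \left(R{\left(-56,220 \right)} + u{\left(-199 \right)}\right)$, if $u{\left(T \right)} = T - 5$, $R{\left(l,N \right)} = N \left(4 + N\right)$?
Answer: $-2063155040$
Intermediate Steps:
$u{\left(T \right)} = -5 + T$ ($u{\left(T \right)} = T - 5 = -5 + T$)
$\left(-46659 + 4619\right) \left(R{\left(-56,220 \right)} + u{\left(-199 \right)}\right) = \left(-46659 + 4619\right) \left(220 \left(4 + 220\right) - 204\right) = - 42040 \left(220 \cdot 224 - 204\right) = - 42040 \left(49280 - 204\right) = \left(-42040\right) 49076 = -2063155040$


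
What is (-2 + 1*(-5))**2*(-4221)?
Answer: -206829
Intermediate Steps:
(-2 + 1*(-5))**2*(-4221) = (-2 - 5)**2*(-4221) = (-7)**2*(-4221) = 49*(-4221) = -206829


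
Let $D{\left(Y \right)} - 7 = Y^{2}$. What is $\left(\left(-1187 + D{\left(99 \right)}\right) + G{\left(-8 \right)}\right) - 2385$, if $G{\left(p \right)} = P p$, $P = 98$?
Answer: $5452$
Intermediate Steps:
$D{\left(Y \right)} = 7 + Y^{2}$
$G{\left(p \right)} = 98 p$
$\left(\left(-1187 + D{\left(99 \right)}\right) + G{\left(-8 \right)}\right) - 2385 = \left(\left(-1187 + \left(7 + 99^{2}\right)\right) + 98 \left(-8\right)\right) - 2385 = \left(\left(-1187 + \left(7 + 9801\right)\right) - 784\right) - 2385 = \left(\left(-1187 + 9808\right) - 784\right) - 2385 = \left(8621 - 784\right) - 2385 = 7837 - 2385 = 5452$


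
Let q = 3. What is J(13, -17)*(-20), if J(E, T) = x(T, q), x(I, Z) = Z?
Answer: -60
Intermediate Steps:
J(E, T) = 3
J(13, -17)*(-20) = 3*(-20) = -60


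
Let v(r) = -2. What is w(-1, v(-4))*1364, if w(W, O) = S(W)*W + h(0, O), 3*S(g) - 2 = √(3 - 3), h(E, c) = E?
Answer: -2728/3 ≈ -909.33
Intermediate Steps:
S(g) = ⅔ (S(g) = ⅔ + √(3 - 3)/3 = ⅔ + √0/3 = ⅔ + (⅓)*0 = ⅔ + 0 = ⅔)
w(W, O) = 2*W/3 (w(W, O) = 2*W/3 + 0 = 2*W/3)
w(-1, v(-4))*1364 = ((⅔)*(-1))*1364 = -⅔*1364 = -2728/3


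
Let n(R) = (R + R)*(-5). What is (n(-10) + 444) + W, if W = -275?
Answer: 269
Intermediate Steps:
n(R) = -10*R (n(R) = (2*R)*(-5) = -10*R)
(n(-10) + 444) + W = (-10*(-10) + 444) - 275 = (100 + 444) - 275 = 544 - 275 = 269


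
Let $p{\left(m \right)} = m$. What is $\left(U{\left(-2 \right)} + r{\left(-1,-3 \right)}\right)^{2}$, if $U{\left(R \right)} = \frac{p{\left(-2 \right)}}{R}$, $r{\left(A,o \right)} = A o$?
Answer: $16$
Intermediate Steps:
$U{\left(R \right)} = - \frac{2}{R}$
$\left(U{\left(-2 \right)} + r{\left(-1,-3 \right)}\right)^{2} = \left(- \frac{2}{-2} - -3\right)^{2} = \left(\left(-2\right) \left(- \frac{1}{2}\right) + 3\right)^{2} = \left(1 + 3\right)^{2} = 4^{2} = 16$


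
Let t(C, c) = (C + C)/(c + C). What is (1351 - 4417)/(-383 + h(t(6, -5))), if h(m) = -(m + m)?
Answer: 3066/407 ≈ 7.5332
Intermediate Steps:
t(C, c) = 2*C/(C + c) (t(C, c) = (2*C)/(C + c) = 2*C/(C + c))
h(m) = -2*m
(1351 - 4417)/(-383 + h(t(6, -5))) = (1351 - 4417)/(-383 - 4*6/(6 - 5)) = -3066/(-383 - 4*6/1) = -3066/(-383 - 4*6) = -3066/(-383 - 2*12) = -3066/(-383 - 24) = -3066/(-407) = -3066*(-1/407) = 3066/407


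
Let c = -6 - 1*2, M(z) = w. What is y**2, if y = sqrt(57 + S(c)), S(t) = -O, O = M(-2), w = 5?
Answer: 52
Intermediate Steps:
M(z) = 5
c = -8 (c = -6 - 2 = -8)
O = 5
S(t) = -5 (S(t) = -1*5 = -5)
y = 2*sqrt(13) (y = sqrt(57 - 5) = sqrt(52) = 2*sqrt(13) ≈ 7.2111)
y**2 = (2*sqrt(13))**2 = 52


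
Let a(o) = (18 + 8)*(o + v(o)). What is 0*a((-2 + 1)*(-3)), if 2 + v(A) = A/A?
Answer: 0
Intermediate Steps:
v(A) = -1 (v(A) = -2 + A/A = -2 + 1 = -1)
a(o) = -26 + 26*o (a(o) = (18 + 8)*(o - 1) = 26*(-1 + o) = -26 + 26*o)
0*a((-2 + 1)*(-3)) = 0*(-26 + 26*((-2 + 1)*(-3))) = 0*(-26 + 26*(-1*(-3))) = 0*(-26 + 26*3) = 0*(-26 + 78) = 0*52 = 0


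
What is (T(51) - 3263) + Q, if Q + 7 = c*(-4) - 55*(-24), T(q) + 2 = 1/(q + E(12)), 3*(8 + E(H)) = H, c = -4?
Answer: -90991/47 ≈ -1936.0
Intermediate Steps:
E(H) = -8 + H/3
T(q) = -2 + 1/(-4 + q) (T(q) = -2 + 1/(q + (-8 + (1/3)*12)) = -2 + 1/(q + (-8 + 4)) = -2 + 1/(q - 4) = -2 + 1/(-4 + q))
Q = 1329 (Q = -7 + (-4*(-4) - 55*(-24)) = -7 + (16 + 1320) = -7 + 1336 = 1329)
(T(51) - 3263) + Q = ((9 - 2*51)/(-4 + 51) - 3263) + 1329 = ((9 - 102)/47 - 3263) + 1329 = ((1/47)*(-93) - 3263) + 1329 = (-93/47 - 3263) + 1329 = -153454/47 + 1329 = -90991/47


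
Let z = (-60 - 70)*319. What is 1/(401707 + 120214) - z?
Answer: 21644063871/521921 ≈ 41470.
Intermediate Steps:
z = -41470 (z = -130*319 = -41470)
1/(401707 + 120214) - z = 1/(401707 + 120214) - 1*(-41470) = 1/521921 + 41470 = 21644063871/521921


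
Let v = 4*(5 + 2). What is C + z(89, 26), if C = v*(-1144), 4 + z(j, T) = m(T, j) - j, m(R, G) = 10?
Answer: -32115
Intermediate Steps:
v = 28 (v = 4*7 = 28)
z(j, T) = 6 - j (z(j, T) = -4 + (10 - j) = 6 - j)
C = -32032 (C = 28*(-1144) = -32032)
C + z(89, 26) = -32032 + (6 - 1*89) = -32032 + (6 - 89) = -32032 - 83 = -32115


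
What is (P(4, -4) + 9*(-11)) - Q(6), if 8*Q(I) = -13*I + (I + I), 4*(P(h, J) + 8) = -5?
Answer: -100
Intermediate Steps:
P(h, J) = -37/4 (P(h, J) = -8 + (1/4)*(-5) = -8 - 5/4 = -37/4)
Q(I) = -11*I/8 (Q(I) = (-13*I + (I + I))/8 = (-13*I + 2*I)/8 = (-11*I)/8 = -11*I/8)
(P(4, -4) + 9*(-11)) - Q(6) = (-37/4 + 9*(-11)) - (-11)*6/8 = (-37/4 - 99) - 1*(-33/4) = -433/4 + 33/4 = -100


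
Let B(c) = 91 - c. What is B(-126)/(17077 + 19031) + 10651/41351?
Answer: 393559475/1493101908 ≈ 0.26359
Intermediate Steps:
B(-126)/(17077 + 19031) + 10651/41351 = (91 - 1*(-126))/(17077 + 19031) + 10651/41351 = (91 + 126)/36108 + 10651*(1/41351) = 217*(1/36108) + 10651/41351 = 217/36108 + 10651/41351 = 393559475/1493101908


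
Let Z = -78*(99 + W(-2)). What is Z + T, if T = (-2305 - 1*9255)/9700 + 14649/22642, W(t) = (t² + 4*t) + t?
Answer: -79664840291/10981370 ≈ -7254.5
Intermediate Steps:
W(t) = t² + 5*t
Z = -7254 (Z = -78*(99 - 2*(5 - 2)) = -78*(99 - 2*3) = -78*(99 - 6) = -78*93 = -7254)
T = -5982311/10981370 (T = (-2305 - 9255)*(1/9700) + 14649*(1/22642) = -11560*1/9700 + 14649/22642 = -578/485 + 14649/22642 = -5982311/10981370 ≈ -0.54477)
Z + T = -7254 - 5982311/10981370 = -79664840291/10981370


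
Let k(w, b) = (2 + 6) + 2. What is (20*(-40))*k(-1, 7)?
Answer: -8000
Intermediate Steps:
k(w, b) = 10 (k(w, b) = 8 + 2 = 10)
(20*(-40))*k(-1, 7) = (20*(-40))*10 = -800*10 = -8000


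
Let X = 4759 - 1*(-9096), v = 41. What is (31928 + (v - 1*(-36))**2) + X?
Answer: 51712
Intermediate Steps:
X = 13855 (X = 4759 + 9096 = 13855)
(31928 + (v - 1*(-36))**2) + X = (31928 + (41 - 1*(-36))**2) + 13855 = (31928 + (41 + 36)**2) + 13855 = (31928 + 77**2) + 13855 = (31928 + 5929) + 13855 = 37857 + 13855 = 51712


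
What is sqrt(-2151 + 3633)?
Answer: sqrt(1482) ≈ 38.497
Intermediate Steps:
sqrt(-2151 + 3633) = sqrt(1482)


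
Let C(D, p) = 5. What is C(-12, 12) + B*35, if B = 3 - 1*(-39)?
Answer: 1475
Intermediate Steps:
B = 42 (B = 3 + 39 = 42)
C(-12, 12) + B*35 = 5 + 42*35 = 5 + 1470 = 1475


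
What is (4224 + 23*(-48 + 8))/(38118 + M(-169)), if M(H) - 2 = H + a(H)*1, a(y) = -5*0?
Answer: 3304/37951 ≈ 0.087060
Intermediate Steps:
a(y) = 0
M(H) = 2 + H (M(H) = 2 + (H + 0*1) = 2 + (H + 0) = 2 + H)
(4224 + 23*(-48 + 8))/(38118 + M(-169)) = (4224 + 23*(-48 + 8))/(38118 + (2 - 169)) = (4224 + 23*(-40))/(38118 - 167) = (4224 - 920)/37951 = 3304*(1/37951) = 3304/37951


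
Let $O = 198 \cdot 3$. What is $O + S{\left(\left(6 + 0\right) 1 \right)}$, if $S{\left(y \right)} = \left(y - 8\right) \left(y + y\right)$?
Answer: $570$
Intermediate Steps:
$S{\left(y \right)} = 2 y \left(-8 + y\right)$ ($S{\left(y \right)} = \left(-8 + y\right) 2 y = 2 y \left(-8 + y\right)$)
$O = 594$
$O + S{\left(\left(6 + 0\right) 1 \right)} = 594 + 2 \left(6 + 0\right) 1 \left(-8 + \left(6 + 0\right) 1\right) = 594 + 2 \cdot 6 \cdot 1 \left(-8 + 6 \cdot 1\right) = 594 + 2 \cdot 6 \left(-8 + 6\right) = 594 + 2 \cdot 6 \left(-2\right) = 594 - 24 = 570$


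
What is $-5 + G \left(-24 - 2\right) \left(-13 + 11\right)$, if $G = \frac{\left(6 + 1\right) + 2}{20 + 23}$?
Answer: $\frac{253}{43} \approx 5.8837$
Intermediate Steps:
$G = \frac{9}{43}$ ($G = \frac{7 + 2}{43} = 9 \cdot \frac{1}{43} = \frac{9}{43} \approx 0.2093$)
$-5 + G \left(-24 - 2\right) \left(-13 + 11\right) = -5 + \frac{9 \left(-24 - 2\right) \left(-13 + 11\right)}{43} = -5 + \frac{9 \left(\left(-26\right) \left(-2\right)\right)}{43} = -5 + \frac{9}{43} \cdot 52 = -5 + \frac{468}{43} = \frac{253}{43}$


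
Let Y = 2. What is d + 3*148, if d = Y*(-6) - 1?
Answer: 431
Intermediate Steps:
d = -13 (d = 2*(-6) - 1 = -12 - 1 = -13)
d + 3*148 = -13 + 3*148 = -13 + 444 = 431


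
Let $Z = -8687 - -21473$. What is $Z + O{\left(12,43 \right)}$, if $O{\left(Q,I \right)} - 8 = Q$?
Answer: $12806$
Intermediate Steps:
$O{\left(Q,I \right)} = 8 + Q$
$Z = 12786$ ($Z = -8687 + 21473 = 12786$)
$Z + O{\left(12,43 \right)} = 12786 + \left(8 + 12\right) = 12786 + 20 = 12806$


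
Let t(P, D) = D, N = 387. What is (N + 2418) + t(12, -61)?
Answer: 2744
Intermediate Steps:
(N + 2418) + t(12, -61) = (387 + 2418) - 61 = 2805 - 61 = 2744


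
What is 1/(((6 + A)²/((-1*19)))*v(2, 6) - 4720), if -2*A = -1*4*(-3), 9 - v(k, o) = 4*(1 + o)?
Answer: -1/4720 ≈ -0.00021186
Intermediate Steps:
v(k, o) = 5 - 4*o (v(k, o) = 9 - 4*(1 + o) = 9 - (4 + 4*o) = 9 + (-4 - 4*o) = 5 - 4*o)
A = -6 (A = -(-1*4)*(-3)/2 = -(-2)*(-3) = -½*12 = -6)
1/(((6 + A)²/((-1*19)))*v(2, 6) - 4720) = 1/(((6 - 6)²/((-1*19)))*(5 - 4*6) - 4720) = 1/((0²/(-19))*(5 - 24) - 4720) = 1/((0*(-1/19))*(-19) - 4720) = 1/(0*(-19) - 4720) = 1/(0 - 4720) = 1/(-4720) = -1/4720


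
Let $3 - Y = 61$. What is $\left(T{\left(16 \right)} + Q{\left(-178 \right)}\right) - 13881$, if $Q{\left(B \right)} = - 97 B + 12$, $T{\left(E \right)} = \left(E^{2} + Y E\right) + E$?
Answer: $2741$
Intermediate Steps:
$Y = -58$ ($Y = 3 - 61 = -58$)
$T{\left(E \right)} = E^{2} - 57 E$ ($T{\left(E \right)} = \left(E^{2} - 58 E\right) + E = E^{2} - 57 E$)
$Q{\left(B \right)} = 12 - 97 B$
$\left(T{\left(16 \right)} + Q{\left(-178 \right)}\right) - 13881 = \left(16 \left(-57 + 16\right) + \left(12 - -17266\right)\right) - 13881 = \left(16 \left(-41\right) + \left(12 + 17266\right)\right) - 13881 = \left(-656 + 17278\right) - 13881 = 16622 - 13881 = 2741$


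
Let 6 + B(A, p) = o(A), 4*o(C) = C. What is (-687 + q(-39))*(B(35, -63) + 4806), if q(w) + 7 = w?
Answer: -14099255/4 ≈ -3.5248e+6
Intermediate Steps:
o(C) = C/4
q(w) = -7 + w
B(A, p) = -6 + A/4
(-687 + q(-39))*(B(35, -63) + 4806) = (-687 + (-7 - 39))*((-6 + (¼)*35) + 4806) = (-687 - 46)*((-6 + 35/4) + 4806) = -733*(11/4 + 4806) = -733*19235/4 = -14099255/4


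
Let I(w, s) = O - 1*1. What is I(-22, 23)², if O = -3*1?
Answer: 16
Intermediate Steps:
O = -3
I(w, s) = -4 (I(w, s) = -3 - 1*1 = -3 - 1 = -4)
I(-22, 23)² = (-4)² = 16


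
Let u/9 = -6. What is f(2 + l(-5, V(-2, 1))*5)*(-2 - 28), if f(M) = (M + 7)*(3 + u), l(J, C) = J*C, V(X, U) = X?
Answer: 90270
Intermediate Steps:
u = -54 (u = 9*(-6) = -54)
l(J, C) = C*J
f(M) = -357 - 51*M (f(M) = (M + 7)*(3 - 54) = (7 + M)*(-51) = -357 - 51*M)
f(2 + l(-5, V(-2, 1))*5)*(-2 - 28) = (-357 - 51*(2 - 2*(-5)*5))*(-2 - 28) = (-357 - 51*(2 + 10*5))*(-30) = (-357 - 51*(2 + 50))*(-30) = (-357 - 51*52)*(-30) = (-357 - 2652)*(-30) = -3009*(-30) = 90270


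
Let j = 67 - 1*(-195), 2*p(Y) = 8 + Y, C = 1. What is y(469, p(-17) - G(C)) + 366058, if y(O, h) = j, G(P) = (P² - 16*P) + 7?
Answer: 366320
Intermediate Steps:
G(P) = 7 + P² - 16*P
p(Y) = 4 + Y/2 (p(Y) = (8 + Y)/2 = 4 + Y/2)
j = 262 (j = 67 + 195 = 262)
y(O, h) = 262
y(469, p(-17) - G(C)) + 366058 = 262 + 366058 = 366320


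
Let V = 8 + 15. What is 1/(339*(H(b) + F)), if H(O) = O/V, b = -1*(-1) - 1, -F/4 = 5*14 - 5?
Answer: -1/88140 ≈ -1.1346e-5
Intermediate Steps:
F = -260 (F = -4*(5*14 - 5) = -4*(70 - 5) = -4*65 = -260)
V = 23
b = 0 (b = 1 - 1 = 0)
H(O) = O/23
1/(339*(H(b) + F)) = 1/(339*((1/23)*0 - 260)) = 1/(339*(0 - 260)) = 1/(339*(-260)) = 1/(-88140) = -1/88140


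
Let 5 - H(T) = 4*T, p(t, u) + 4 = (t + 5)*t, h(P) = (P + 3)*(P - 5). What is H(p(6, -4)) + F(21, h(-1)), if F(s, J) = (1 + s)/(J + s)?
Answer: -2165/9 ≈ -240.56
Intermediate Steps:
h(P) = (-5 + P)*(3 + P) (h(P) = (3 + P)*(-5 + P) = (-5 + P)*(3 + P))
F(s, J) = (1 + s)/(J + s)
p(t, u) = -4 + t*(5 + t) (p(t, u) = -4 + (t + 5)*t = -4 + (5 + t)*t = -4 + t*(5 + t))
H(T) = 5 - 4*T
H(p(6, -4)) + F(21, h(-1)) = (5 - 4*(-4 + 6² + 5*6)) + (1 + 21)/((-15 + (-1)² - 2*(-1)) + 21) = (5 - 4*(-4 + 36 + 30)) + 22/((-15 + 1 + 2) + 21) = (5 - 4*62) + 22/(-12 + 21) = (5 - 248) + 22/9 = -243 + (⅑)*22 = -243 + 22/9 = -2165/9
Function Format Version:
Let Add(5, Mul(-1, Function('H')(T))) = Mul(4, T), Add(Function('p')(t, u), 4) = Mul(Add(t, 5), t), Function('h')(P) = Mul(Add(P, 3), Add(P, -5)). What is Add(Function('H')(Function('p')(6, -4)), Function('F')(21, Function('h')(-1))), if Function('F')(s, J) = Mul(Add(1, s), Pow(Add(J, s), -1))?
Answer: Rational(-2165, 9) ≈ -240.56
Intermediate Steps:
Function('h')(P) = Mul(Add(-5, P), Add(3, P)) (Function('h')(P) = Mul(Add(3, P), Add(-5, P)) = Mul(Add(-5, P), Add(3, P)))
Function('F')(s, J) = Mul(Pow(Add(J, s), -1), Add(1, s))
Function('p')(t, u) = Add(-4, Mul(t, Add(5, t))) (Function('p')(t, u) = Add(-4, Mul(Add(t, 5), t)) = Add(-4, Mul(Add(5, t), t)) = Add(-4, Mul(t, Add(5, t))))
Function('H')(T) = Add(5, Mul(-4, T)) (Function('H')(T) = Add(5, Mul(-1, Mul(4, T))) = Add(5, Mul(-4, T)))
Add(Function('H')(Function('p')(6, -4)), Function('F')(21, Function('h')(-1))) = Add(Add(5, Mul(-4, Add(-4, Pow(6, 2), Mul(5, 6)))), Mul(Pow(Add(Add(-15, Pow(-1, 2), Mul(-2, -1)), 21), -1), Add(1, 21))) = Add(Add(5, Mul(-4, Add(-4, 36, 30))), Mul(Pow(Add(Add(-15, 1, 2), 21), -1), 22)) = Add(Add(5, Mul(-4, 62)), Mul(Pow(Add(-12, 21), -1), 22)) = Add(Add(5, -248), Mul(Pow(9, -1), 22)) = Add(-243, Mul(Rational(1, 9), 22)) = Add(-243, Rational(22, 9)) = Rational(-2165, 9)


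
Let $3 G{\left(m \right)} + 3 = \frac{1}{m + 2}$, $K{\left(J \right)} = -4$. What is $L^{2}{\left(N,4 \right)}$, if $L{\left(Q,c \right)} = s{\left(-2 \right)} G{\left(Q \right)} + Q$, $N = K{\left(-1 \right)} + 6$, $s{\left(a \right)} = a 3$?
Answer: $\frac{225}{4} \approx 56.25$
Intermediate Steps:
$G{\left(m \right)} = -1 + \frac{1}{3 \left(2 + m\right)}$ ($G{\left(m \right)} = -1 + \frac{1}{3 \left(m + 2\right)} = -1 + \frac{1}{3 \left(2 + m\right)}$)
$s{\left(a \right)} = 3 a$
$N = 2$ ($N = -4 + 6 = 2$)
$L{\left(Q,c \right)} = Q - \frac{6 \left(- \frac{5}{3} - Q\right)}{2 + Q}$ ($L{\left(Q,c \right)} = 3 \left(-2\right) \frac{- \frac{5}{3} - Q}{2 + Q} + Q = - 6 \frac{- \frac{5}{3} - Q}{2 + Q} + Q = - \frac{6 \left(- \frac{5}{3} - Q\right)}{2 + Q} + Q = Q - \frac{6 \left(- \frac{5}{3} - Q\right)}{2 + Q}$)
$L^{2}{\left(N,4 \right)} = \left(\frac{10 + 2^{2} + 8 \cdot 2}{2 + 2}\right)^{2} = \left(\frac{10 + 4 + 16}{4}\right)^{2} = \left(\frac{1}{4} \cdot 30\right)^{2} = \left(\frac{15}{2}\right)^{2} = \frac{225}{4}$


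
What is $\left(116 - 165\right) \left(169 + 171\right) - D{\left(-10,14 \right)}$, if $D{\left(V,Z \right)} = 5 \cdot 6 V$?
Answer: $-16360$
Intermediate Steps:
$D{\left(V,Z \right)} = 30 V$
$\left(116 - 165\right) \left(169 + 171\right) - D{\left(-10,14 \right)} = \left(116 - 165\right) \left(169 + 171\right) - 30 \left(-10\right) = \left(-49\right) 340 - -300 = -16660 + 300 = -16360$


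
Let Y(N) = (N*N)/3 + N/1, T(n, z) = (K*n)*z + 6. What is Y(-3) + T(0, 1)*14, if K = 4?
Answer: 84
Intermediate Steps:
T(n, z) = 6 + 4*n*z (T(n, z) = (4*n)*z + 6 = 4*n*z + 6 = 6 + 4*n*z)
Y(N) = N + N²/3 (Y(N) = N²*(⅓) + N*1 = N²/3 + N = N + N²/3)
Y(-3) + T(0, 1)*14 = (⅓)*(-3)*(3 - 3) + (6 + 4*0*1)*14 = (⅓)*(-3)*0 + (6 + 0)*14 = 0 + 6*14 = 0 + 84 = 84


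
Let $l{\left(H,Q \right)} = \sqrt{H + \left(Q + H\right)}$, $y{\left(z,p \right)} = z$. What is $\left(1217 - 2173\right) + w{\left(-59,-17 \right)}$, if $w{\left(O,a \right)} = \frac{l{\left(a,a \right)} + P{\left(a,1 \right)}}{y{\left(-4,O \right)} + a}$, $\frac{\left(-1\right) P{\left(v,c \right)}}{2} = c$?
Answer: $- \frac{20074}{21} - \frac{i \sqrt{51}}{21} \approx -955.9 - 0.34007 i$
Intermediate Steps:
$l{\left(H,Q \right)} = \sqrt{Q + 2 H}$ ($l{\left(H,Q \right)} = \sqrt{H + \left(H + Q\right)} = \sqrt{Q + 2 H}$)
$P{\left(v,c \right)} = - 2 c$
$w{\left(O,a \right)} = \frac{-2 + \sqrt{3} \sqrt{a}}{-4 + a}$ ($w{\left(O,a \right)} = \frac{\sqrt{a + 2 a} - 2}{-4 + a} = \frac{\sqrt{3 a} - 2}{-4 + a} = \frac{\sqrt{3} \sqrt{a} - 2}{-4 + a} = \frac{-2 + \sqrt{3} \sqrt{a}}{-4 + a}$)
$\left(1217 - 2173\right) + w{\left(-59,-17 \right)} = \left(1217 - 2173\right) + \frac{-2 + \sqrt{3} \sqrt{-17}}{-4 - 17} = -956 + \frac{-2 + \sqrt{3} i \sqrt{17}}{-21} = -956 - \frac{-2 + i \sqrt{51}}{21} = -956 + \left(\frac{2}{21} - \frac{i \sqrt{51}}{21}\right) = - \frac{20074}{21} - \frac{i \sqrt{51}}{21}$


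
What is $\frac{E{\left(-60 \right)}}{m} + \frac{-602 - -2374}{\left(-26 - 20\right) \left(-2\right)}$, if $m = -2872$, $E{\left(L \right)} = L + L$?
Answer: $\frac{159382}{8257} \approx 19.303$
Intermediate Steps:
$E{\left(L \right)} = 2 L$
$\frac{E{\left(-60 \right)}}{m} + \frac{-602 - -2374}{\left(-26 - 20\right) \left(-2\right)} = \frac{2 \left(-60\right)}{-2872} + \frac{-602 - -2374}{\left(-26 - 20\right) \left(-2\right)} = \left(-120\right) \left(- \frac{1}{2872}\right) + \frac{-602 + 2374}{\left(-46\right) \left(-2\right)} = \frac{15}{359} + \frac{1772}{92} = \frac{15}{359} + 1772 \cdot \frac{1}{92} = \frac{15}{359} + \frac{443}{23} = \frac{159382}{8257}$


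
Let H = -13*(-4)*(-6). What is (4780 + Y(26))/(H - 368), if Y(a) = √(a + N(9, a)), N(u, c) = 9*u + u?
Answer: -239/34 - √29/340 ≈ -7.0452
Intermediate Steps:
H = -312 (H = 52*(-6) = -312)
N(u, c) = 10*u
Y(a) = √(90 + a) (Y(a) = √(a + 10*9) = √(a + 90) = √(90 + a))
(4780 + Y(26))/(H - 368) = (4780 + √(90 + 26))/(-312 - 368) = (4780 + √116)/(-680) = (4780 + 2*√29)*(-1/680) = -239/34 - √29/340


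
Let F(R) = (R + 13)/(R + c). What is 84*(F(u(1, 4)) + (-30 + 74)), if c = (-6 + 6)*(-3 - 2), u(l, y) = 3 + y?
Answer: 3936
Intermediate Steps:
c = 0 (c = 0*(-5) = 0)
F(R) = (13 + R)/R (F(R) = (R + 13)/(R + 0) = (13 + R)/R)
84*(F(u(1, 4)) + (-30 + 74)) = 84*((13 + (3 + 4))/(3 + 4) + (-30 + 74)) = 84*((13 + 7)/7 + 44) = 84*((⅐)*20 + 44) = 84*(20/7 + 44) = 84*(328/7) = 3936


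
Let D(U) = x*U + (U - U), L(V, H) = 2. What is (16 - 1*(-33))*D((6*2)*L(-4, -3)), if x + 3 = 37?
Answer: 39984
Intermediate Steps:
x = 34 (x = -3 + 37 = 34)
D(U) = 34*U (D(U) = 34*U + (U - U) = 34*U + 0 = 34*U)
(16 - 1*(-33))*D((6*2)*L(-4, -3)) = (16 - 1*(-33))*(34*((6*2)*2)) = (16 + 33)*(34*(12*2)) = 49*(34*24) = 49*816 = 39984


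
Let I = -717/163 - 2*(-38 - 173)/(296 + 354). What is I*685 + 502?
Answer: -21893894/10595 ≈ -2066.4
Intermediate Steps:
I = -198632/52975 (I = -717*1/163 - 2/(650/(-211)) = -717/163 - 2/(650*(-1/211)) = -717/163 - 2/(-650/211) = -717/163 - 2*(-211/650) = -717/163 + 211/325 = -198632/52975 ≈ -3.7495)
I*685 + 502 = -198632/52975*685 + 502 = -27212584/10595 + 502 = -21893894/10595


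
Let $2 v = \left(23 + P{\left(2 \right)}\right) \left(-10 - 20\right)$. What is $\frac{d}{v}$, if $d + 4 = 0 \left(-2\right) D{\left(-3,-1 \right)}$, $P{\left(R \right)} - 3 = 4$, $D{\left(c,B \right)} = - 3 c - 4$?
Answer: $\frac{2}{225} \approx 0.0088889$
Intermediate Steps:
$D{\left(c,B \right)} = -4 - 3 c$
$P{\left(R \right)} = 7$ ($P{\left(R \right)} = 3 + 4 = 7$)
$d = -4$ ($d = -4 + 0 \left(-2\right) \left(-4 - -9\right) = -4 + 0 \left(-4 + 9\right) = -4 + 0 \cdot 5 = -4 + 0 = -4$)
$v = -450$ ($v = \frac{\left(23 + 7\right) \left(-10 - 20\right)}{2} = \frac{30 \left(-30\right)}{2} = \frac{1}{2} \left(-900\right) = -450$)
$\frac{d}{v} = \frac{1}{-450} \left(-4\right) = \left(- \frac{1}{450}\right) \left(-4\right) = \frac{2}{225}$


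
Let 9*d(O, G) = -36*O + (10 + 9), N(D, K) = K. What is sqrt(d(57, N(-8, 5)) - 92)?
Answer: I*sqrt(2861)/3 ≈ 17.829*I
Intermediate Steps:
d(O, G) = 19/9 - 4*O (d(O, G) = (-36*O + (10 + 9))/9 = (-36*O + 19)/9 = (19 - 36*O)/9 = 19/9 - 4*O)
sqrt(d(57, N(-8, 5)) - 92) = sqrt((19/9 - 4*57) - 92) = sqrt((19/9 - 228) - 92) = sqrt(-2033/9 - 92) = sqrt(-2861/9) = I*sqrt(2861)/3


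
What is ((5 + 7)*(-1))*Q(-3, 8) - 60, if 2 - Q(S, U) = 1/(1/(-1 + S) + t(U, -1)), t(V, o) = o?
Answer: -468/5 ≈ -93.600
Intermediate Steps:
Q(S, U) = 2 - 1/(-1 + 1/(-1 + S)) (Q(S, U) = 2 - 1/(1/(-1 + S) - 1) = 2 - 1/(-1 + 1/(-1 + S)))
((5 + 7)*(-1))*Q(-3, 8) - 60 = ((5 + 7)*(-1))*((5 - 3*(-3))/(2 - 1*(-3))) - 60 = (12*(-1))*((5 + 9)/(2 + 3)) - 60 = -12*14/5 - 60 = -168/5 - 60 = -468/5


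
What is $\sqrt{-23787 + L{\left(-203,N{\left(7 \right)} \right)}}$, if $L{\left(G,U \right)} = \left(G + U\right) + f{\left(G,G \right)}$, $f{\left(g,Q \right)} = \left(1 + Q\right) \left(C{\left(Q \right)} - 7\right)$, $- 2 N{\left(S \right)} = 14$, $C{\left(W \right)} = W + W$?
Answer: $\sqrt{59429} \approx 243.78$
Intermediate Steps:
$C{\left(W \right)} = 2 W$
$N{\left(S \right)} = -7$ ($N{\left(S \right)} = \left(- \frac{1}{2}\right) 14 = -7$)
$f{\left(g,Q \right)} = \left(1 + Q\right) \left(-7 + 2 Q\right)$ ($f{\left(g,Q \right)} = \left(1 + Q\right) \left(2 Q - 7\right) = \left(1 + Q\right) \left(-7 + 2 Q\right)$)
$L{\left(G,U \right)} = -7 + U - 4 G + 2 G^{2}$ ($L{\left(G,U \right)} = \left(G + U\right) - \left(7 - 2 G^{2} + 5 G\right) = -7 + U - 4 G + 2 G^{2}$)
$\sqrt{-23787 + L{\left(-203,N{\left(7 \right)} \right)}} = \sqrt{-23787 - \left(-798 - 82418\right)} = \sqrt{-23787 + \left(-7 - 7 + 812 + 2 \cdot 41209\right)} = \sqrt{-23787 + \left(-7 - 7 + 812 + 82418\right)} = \sqrt{-23787 + 83216} = \sqrt{59429}$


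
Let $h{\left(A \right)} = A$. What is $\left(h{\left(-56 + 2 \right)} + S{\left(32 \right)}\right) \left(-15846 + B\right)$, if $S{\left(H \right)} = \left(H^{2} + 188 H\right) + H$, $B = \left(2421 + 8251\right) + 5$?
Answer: $-36276042$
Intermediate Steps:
$B = 10677$ ($B = 10672 + 5 = 10677$)
$S{\left(H \right)} = H^{2} + 189 H$
$\left(h{\left(-56 + 2 \right)} + S{\left(32 \right)}\right) \left(-15846 + B\right) = \left(\left(-56 + 2\right) + 32 \left(189 + 32\right)\right) \left(-15846 + 10677\right) = \left(-54 + 32 \cdot 221\right) \left(-5169\right) = \left(-54 + 7072\right) \left(-5169\right) = 7018 \left(-5169\right) = -36276042$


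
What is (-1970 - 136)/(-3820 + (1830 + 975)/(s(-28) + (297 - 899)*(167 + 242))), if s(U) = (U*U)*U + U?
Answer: 564824988/1024519165 ≈ 0.55131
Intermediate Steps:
s(U) = U + U³ (s(U) = U²*U + U = U³ + U = U + U³)
(-1970 - 136)/(-3820 + (1830 + 975)/(s(-28) + (297 - 899)*(167 + 242))) = (-1970 - 136)/(-3820 + (1830 + 975)/((-28 + (-28)³) + (297 - 899)*(167 + 242))) = -2106/(-3820 + 2805/((-28 - 21952) - 602*409)) = -2106/(-3820 + 2805/(-21980 - 246218)) = -2106/(-3820 + 2805/(-268198)) = -2106/(-3820 + 2805*(-1/268198)) = -2106/(-3820 - 2805/268198) = -2106/(-1024519165/268198) = -2106*(-268198/1024519165) = 564824988/1024519165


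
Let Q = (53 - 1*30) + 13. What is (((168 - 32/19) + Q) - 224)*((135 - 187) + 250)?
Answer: -81576/19 ≈ -4293.5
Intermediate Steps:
Q = 36 (Q = (53 - 30) + 13 = 23 + 13 = 36)
(((168 - 32/19) + Q) - 224)*((135 - 187) + 250) = (((168 - 32/19) + 36) - 224)*((135 - 187) + 250) = (((168 - 32*1/19) + 36) - 224)*(-52 + 250) = (((168 - 32/19) + 36) - 224)*198 = ((3160/19 + 36) - 224)*198 = (3844/19 - 224)*198 = -412/19*198 = -81576/19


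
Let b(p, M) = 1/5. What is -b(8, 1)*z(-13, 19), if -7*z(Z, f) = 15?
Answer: 3/7 ≈ 0.42857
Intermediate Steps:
z(Z, f) = -15/7 (z(Z, f) = -⅐*15 = -15/7)
b(p, M) = ⅕
-b(8, 1)*z(-13, 19) = -(-15)/(5*7) = -1*(-3/7) = 3/7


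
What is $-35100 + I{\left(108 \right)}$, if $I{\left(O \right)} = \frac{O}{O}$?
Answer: $-35099$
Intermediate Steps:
$I{\left(O \right)} = 1$
$-35100 + I{\left(108 \right)} = -35100 + 1 = -35099$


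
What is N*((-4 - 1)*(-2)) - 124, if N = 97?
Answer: 846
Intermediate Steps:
N*((-4 - 1)*(-2)) - 124 = 97*((-4 - 1)*(-2)) - 124 = 97*(-5*(-2)) - 124 = 97*10 - 124 = 970 - 124 = 846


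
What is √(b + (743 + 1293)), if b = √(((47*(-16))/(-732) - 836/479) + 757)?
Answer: √(15644114285364 + 87657*√5811081703341)/87657 ≈ 45.426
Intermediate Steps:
b = √5811081703341/87657 (b = √((-752*(-1/732) - 836*1/479) + 757) = √((188/183 - 836/479) + 757) = √(-62936/87657 + 757) = √(66293413/87657) = √5811081703341/87657 ≈ 27.501)
√(b + (743 + 1293)) = √(√5811081703341/87657 + (743 + 1293)) = √(√5811081703341/87657 + 2036) = √(2036 + √5811081703341/87657)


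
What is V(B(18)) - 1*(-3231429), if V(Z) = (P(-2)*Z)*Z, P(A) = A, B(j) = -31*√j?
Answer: 3196833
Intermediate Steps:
V(Z) = -2*Z² (V(Z) = (-2*Z)*Z = -2*Z²)
V(B(18)) - 1*(-3231429) = -2*(-93*√2)² - 1*(-3231429) = -2*(-93*√2)² + 3231429 = -2*17298 + 3231429 = -34596 + 3231429 = 3196833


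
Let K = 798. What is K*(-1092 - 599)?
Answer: -1349418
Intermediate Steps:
K*(-1092 - 599) = 798*(-1092 - 599) = 798*(-1691) = -1349418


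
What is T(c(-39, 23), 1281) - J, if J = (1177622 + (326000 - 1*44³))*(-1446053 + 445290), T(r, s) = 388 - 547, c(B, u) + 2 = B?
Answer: 1419520268035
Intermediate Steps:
c(B, u) = -2 + B
T(r, s) = -159
J = -1419520268194 (J = (1177622 + (326000 - 1*85184))*(-1000763) = (1177622 + (326000 - 85184))*(-1000763) = (1177622 + 240816)*(-1000763) = 1418438*(-1000763) = -1419520268194)
T(c(-39, 23), 1281) - J = -159 - 1*(-1419520268194) = -159 + 1419520268194 = 1419520268035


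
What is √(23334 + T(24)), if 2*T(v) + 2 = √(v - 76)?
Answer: √(23333 + I*√13) ≈ 152.75 + 0.012*I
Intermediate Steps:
T(v) = -1 + √(-76 + v)/2 (T(v) = -1 + √(v - 76)/2 = -1 + √(-76 + v)/2)
√(23334 + T(24)) = √(23334 + (-1 + √(-76 + 24)/2)) = √(23334 + (-1 + √(-52)/2)) = √(23334 + (-1 + (2*I*√13)/2)) = √(23334 + (-1 + I*√13)) = √(23333 + I*√13)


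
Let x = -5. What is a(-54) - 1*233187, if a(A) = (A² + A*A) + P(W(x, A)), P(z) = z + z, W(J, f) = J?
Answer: -227365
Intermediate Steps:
P(z) = 2*z
a(A) = -10 + 2*A² (a(A) = (A² + A*A) + 2*(-5) = (A² + A²) - 10 = 2*A² - 10 = -10 + 2*A²)
a(-54) - 1*233187 = (-10 + 2*(-54)²) - 1*233187 = (-10 + 2*2916) - 233187 = (-10 + 5832) - 233187 = 5822 - 233187 = -227365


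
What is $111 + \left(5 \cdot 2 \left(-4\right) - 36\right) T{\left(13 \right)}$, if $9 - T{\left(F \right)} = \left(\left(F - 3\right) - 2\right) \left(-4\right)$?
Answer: $-3005$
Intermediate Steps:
$T{\left(F \right)} = -11 + 4 F$ ($T{\left(F \right)} = 9 - \left(\left(F - 3\right) - 2\right) \left(-4\right) = 9 - \left(\left(-3 + F\right) - 2\right) \left(-4\right) = 9 - \left(-5 + F\right) \left(-4\right) = 9 - \left(20 - 4 F\right) = 9 + \left(-20 + 4 F\right) = -11 + 4 F$)
$111 + \left(5 \cdot 2 \left(-4\right) - 36\right) T{\left(13 \right)} = 111 + \left(5 \cdot 2 \left(-4\right) - 36\right) \left(-11 + 4 \cdot 13\right) = 111 + \left(10 \left(-4\right) - 36\right) \left(-11 + 52\right) = 111 + \left(-40 - 36\right) 41 = 111 - 3116 = -3005$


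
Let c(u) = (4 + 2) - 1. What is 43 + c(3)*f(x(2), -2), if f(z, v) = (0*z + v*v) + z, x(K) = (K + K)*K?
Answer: 103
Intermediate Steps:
x(K) = 2*K² (x(K) = (2*K)*K = 2*K²)
c(u) = 5 (c(u) = 6 - 1 = 5)
f(z, v) = z + v² (f(z, v) = (0 + v²) + z = v² + z = z + v²)
43 + c(3)*f(x(2), -2) = 43 + 5*(2*2² + (-2)²) = 43 + 5*(2*4 + 4) = 43 + 5*(8 + 4) = 43 + 5*12 = 43 + 60 = 103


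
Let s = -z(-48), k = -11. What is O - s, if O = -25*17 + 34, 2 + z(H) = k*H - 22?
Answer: 113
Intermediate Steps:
z(H) = -24 - 11*H (z(H) = -2 + (-11*H - 22) = -2 + (-22 - 11*H) = -24 - 11*H)
s = -504 (s = -(-24 - 11*(-48)) = -(-24 + 528) = -1*504 = -504)
O = -391 (O = -425 + 34 = -391)
O - s = -391 - 1*(-504) = -391 + 504 = 113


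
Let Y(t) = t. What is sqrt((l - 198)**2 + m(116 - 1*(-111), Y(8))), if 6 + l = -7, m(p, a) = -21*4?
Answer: sqrt(44437) ≈ 210.80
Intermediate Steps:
m(p, a) = -84
l = -13 (l = -6 - 7 = -13)
sqrt((l - 198)**2 + m(116 - 1*(-111), Y(8))) = sqrt((-13 - 198)**2 - 84) = sqrt((-211)**2 - 84) = sqrt(44521 - 84) = sqrt(44437)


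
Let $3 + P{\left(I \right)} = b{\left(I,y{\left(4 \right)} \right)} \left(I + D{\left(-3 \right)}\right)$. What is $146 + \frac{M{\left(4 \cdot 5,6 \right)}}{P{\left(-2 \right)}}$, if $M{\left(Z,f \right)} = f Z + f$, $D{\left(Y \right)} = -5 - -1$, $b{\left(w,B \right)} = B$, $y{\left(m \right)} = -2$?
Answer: $160$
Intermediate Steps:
$D{\left(Y \right)} = -4$ ($D{\left(Y \right)} = -5 + 1 = -4$)
$P{\left(I \right)} = 5 - 2 I$ ($P{\left(I \right)} = -3 - 2 \left(I - 4\right) = -3 - 2 \left(-4 + I\right) = -3 - \left(-8 + 2 I\right) = 5 - 2 I$)
$M{\left(Z,f \right)} = f + Z f$ ($M{\left(Z,f \right)} = Z f + f = f + Z f$)
$146 + \frac{M{\left(4 \cdot 5,6 \right)}}{P{\left(-2 \right)}} = 146 + \frac{6 \left(1 + 4 \cdot 5\right)}{5 - -4} = 146 + \frac{6 \left(1 + 20\right)}{5 + 4} = 146 + \frac{6 \cdot 21}{9} = 146 + \frac{1}{9} \cdot 126 = 146 + 14 = 160$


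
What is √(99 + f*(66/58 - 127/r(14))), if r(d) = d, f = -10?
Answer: √7349006/203 ≈ 13.354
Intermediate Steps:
√(99 + f*(66/58 - 127/r(14))) = √(99 - 10*(66/58 - 127/14)) = √(99 - 10*(66*(1/58) - 127*1/14)) = √(99 - 10*(33/29 - 127/14)) = √(99 - 10*(-3221/406)) = √(99 + 16105/203) = √(36202/203) = √7349006/203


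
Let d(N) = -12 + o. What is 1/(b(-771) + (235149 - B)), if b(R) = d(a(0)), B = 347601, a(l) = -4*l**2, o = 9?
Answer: -1/112455 ≈ -8.8924e-6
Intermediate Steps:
d(N) = -3 (d(N) = -12 + 9 = -3)
b(R) = -3
1/(b(-771) + (235149 - B)) = 1/(-3 + (235149 - 1*347601)) = 1/(-3 + (235149 - 347601)) = 1/(-3 - 112452) = 1/(-112455) = -1/112455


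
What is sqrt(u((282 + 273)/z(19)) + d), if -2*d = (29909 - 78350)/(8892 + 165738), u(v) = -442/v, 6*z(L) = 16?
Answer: I*sqrt(82871979164605)/6461310 ≈ 1.4089*I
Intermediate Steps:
z(L) = 8/3 (z(L) = (1/6)*16 = 8/3)
d = 16147/116420 (d = -(29909 - 78350)/(2*(8892 + 165738)) = -(-48441)/(2*174630) = -1/2*(-16147/58210) = 16147/116420 ≈ 0.13870)
sqrt(u((282 + 273)/z(19)) + d) = sqrt(-442*8/(3*(282 + 273)) + 16147/116420) = sqrt(-442/(555*(3/8)) + 16147/116420) = sqrt(-442/1665/8 + 16147/116420) = sqrt(-442*8/1665 + 16147/116420) = sqrt(-3536/1665 + 16147/116420) = sqrt(-76955273/38767860) = I*sqrt(82871979164605)/6461310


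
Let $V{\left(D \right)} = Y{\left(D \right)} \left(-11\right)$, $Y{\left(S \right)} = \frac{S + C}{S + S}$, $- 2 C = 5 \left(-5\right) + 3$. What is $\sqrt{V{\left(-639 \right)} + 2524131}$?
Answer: $\frac{\sqrt{114517054105}}{213} \approx 1588.8$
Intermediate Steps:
$C = 11$ ($C = - \frac{5 \left(-5\right) + 3}{2} = - \frac{-25 + 3}{2} = \left(- \frac{1}{2}\right) \left(-22\right) = 11$)
$Y{\left(S \right)} = \frac{11 + S}{2 S}$ ($Y{\left(S \right)} = \frac{S + 11}{S + S} = \frac{11 + S}{2 S}$)
$V{\left(D \right)} = - \frac{11 \left(11 + D\right)}{2 D}$ ($V{\left(D \right)} = \frac{11 + D}{2 D} \left(-11\right) = - \frac{11 \left(11 + D\right)}{2 D}$)
$\sqrt{V{\left(-639 \right)} + 2524131} = \sqrt{\frac{11 \left(-11 - -639\right)}{2 \left(-639\right)} + 2524131} = \sqrt{\frac{11}{2} \left(- \frac{1}{639}\right) \left(-11 + 639\right) + 2524131} = \sqrt{\frac{11}{2} \left(- \frac{1}{639}\right) 628 + 2524131} = \sqrt{- \frac{3454}{639} + 2524131} = \sqrt{\frac{1612916255}{639}} = \frac{\sqrt{114517054105}}{213}$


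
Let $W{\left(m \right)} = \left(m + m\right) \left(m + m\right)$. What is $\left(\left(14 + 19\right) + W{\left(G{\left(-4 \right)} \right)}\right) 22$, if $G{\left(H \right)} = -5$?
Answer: $2926$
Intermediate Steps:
$W{\left(m \right)} = 4 m^{2}$ ($W{\left(m \right)} = 2 m 2 m = 4 m^{2}$)
$\left(\left(14 + 19\right) + W{\left(G{\left(-4 \right)} \right)}\right) 22 = \left(\left(14 + 19\right) + 4 \left(-5\right)^{2}\right) 22 = \left(33 + 4 \cdot 25\right) 22 = \left(33 + 100\right) 22 = 133 \cdot 22 = 2926$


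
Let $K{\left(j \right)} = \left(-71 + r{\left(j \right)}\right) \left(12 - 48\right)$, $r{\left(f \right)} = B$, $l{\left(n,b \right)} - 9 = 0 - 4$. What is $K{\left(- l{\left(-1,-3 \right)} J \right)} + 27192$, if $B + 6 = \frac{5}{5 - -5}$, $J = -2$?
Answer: $29946$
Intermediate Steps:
$l{\left(n,b \right)} = 5$ ($l{\left(n,b \right)} = 9 + \left(0 - 4\right) = 9 - 4 = 5$)
$B = - \frac{11}{2}$ ($B = -6 + \frac{5}{5 - -5} = -6 + \frac{5}{5 + 5} = -6 + \frac{5}{10} = -6 + 5 \cdot \frac{1}{10} = -6 + \frac{1}{2} = - \frac{11}{2} \approx -5.5$)
$r{\left(f \right)} = - \frac{11}{2}$
$K{\left(j \right)} = 2754$ ($K{\left(j \right)} = \left(-71 - \frac{11}{2}\right) \left(12 - 48\right) = \left(- \frac{153}{2}\right) \left(-36\right) = 2754$)
$K{\left(- l{\left(-1,-3 \right)} J \right)} + 27192 = 2754 + 27192 = 29946$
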